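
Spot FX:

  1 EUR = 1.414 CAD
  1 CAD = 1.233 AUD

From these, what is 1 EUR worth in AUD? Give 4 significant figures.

EUR/AUD = 1.743

1 EUR × 1.414 = 1.414 CAD
1.414 CAD × 1.233 = 1.74346 AUD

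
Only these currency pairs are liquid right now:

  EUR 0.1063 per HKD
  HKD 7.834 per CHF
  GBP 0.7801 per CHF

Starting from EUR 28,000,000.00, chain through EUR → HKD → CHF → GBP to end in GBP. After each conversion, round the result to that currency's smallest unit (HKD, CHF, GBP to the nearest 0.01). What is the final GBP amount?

GBP 26,229,588.52

EUR 28,000,000.00 ÷ 0.1063 = HKD 263,405,456.26
HKD 263,405,456.26 ÷ 7.834 = CHF 33,623,366.90
CHF 33,623,366.90 × 0.7801 = GBP 26,229,588.52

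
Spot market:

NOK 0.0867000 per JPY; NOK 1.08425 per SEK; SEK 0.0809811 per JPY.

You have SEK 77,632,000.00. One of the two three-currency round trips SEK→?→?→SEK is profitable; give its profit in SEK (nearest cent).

Profit: SEK 988,315.06

Profitable loop is SEK → NOK → JPY → SEK:
SEK 77,632,000.00 × 1.08425 = NOK 84,172,496.00
NOK 84,172,496.00 ÷ 0.0867000 = JPY 970,847,705
JPY 970,847,705 × 0.0809811 = SEK 78,620,315.06
Profit = SEK 78,620,315.06 − SEK 77,632,000.00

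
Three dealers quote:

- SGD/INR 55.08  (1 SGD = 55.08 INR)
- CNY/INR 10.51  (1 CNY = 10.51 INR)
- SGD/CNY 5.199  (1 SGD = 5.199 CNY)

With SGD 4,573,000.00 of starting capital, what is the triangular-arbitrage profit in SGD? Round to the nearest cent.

Profitable loop is SGD → INR → CNY → SGD:
SGD 4,573,000.00 × 55.08 = INR 251,880,840.00
INR 251,880,840.00 ÷ 10.51 = CNY 23,965,826.83
CNY 23,965,826.83 ÷ 5.199 = SGD 4,609,699.33
Profit = SGD 4,609,699.33 − SGD 4,573,000.00

Profit: SGD 36,699.33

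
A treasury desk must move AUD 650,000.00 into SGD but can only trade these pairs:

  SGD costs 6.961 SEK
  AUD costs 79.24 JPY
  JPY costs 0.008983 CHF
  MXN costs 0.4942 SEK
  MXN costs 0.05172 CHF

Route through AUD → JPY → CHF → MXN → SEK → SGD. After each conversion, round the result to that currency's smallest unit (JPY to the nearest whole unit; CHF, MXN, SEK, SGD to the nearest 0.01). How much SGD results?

AUD 650,000.00 × 79.24 = JPY 51,506,000
JPY 51,506,000 × 0.008983 = CHF 462,678.40
CHF 462,678.40 ÷ 0.05172 = MXN 8,945,831.40
MXN 8,945,831.40 × 0.4942 = SEK 4,421,029.88
SEK 4,421,029.88 ÷ 6.961 = SGD 635,114.19

SGD 635,114.19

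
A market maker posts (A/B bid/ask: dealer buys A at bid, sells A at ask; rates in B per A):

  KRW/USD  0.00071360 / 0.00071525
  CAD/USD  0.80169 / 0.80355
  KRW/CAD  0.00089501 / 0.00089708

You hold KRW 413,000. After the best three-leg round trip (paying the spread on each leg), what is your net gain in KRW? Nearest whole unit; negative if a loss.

Best loop KRW → CAD → USD → KRW:
KRW 413,000 × 0.00089501 (sell KRW at bid) = CAD 369.64
CAD 369.64 × 0.80169 (sell CAD at bid) = USD 296.34
USD 296.34 ÷ 0.00071525 (buy KRW at ask) = KRW 414,311

Net profit: KRW 1,311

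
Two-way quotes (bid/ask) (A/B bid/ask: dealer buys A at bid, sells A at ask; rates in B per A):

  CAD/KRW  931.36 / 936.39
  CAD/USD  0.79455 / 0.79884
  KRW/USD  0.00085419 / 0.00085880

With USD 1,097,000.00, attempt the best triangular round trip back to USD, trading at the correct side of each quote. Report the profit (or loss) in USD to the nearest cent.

Best loop USD → CAD → KRW → USD:
USD 1,097,000.00 ÷ 0.79884 (buy CAD at ask) = CAD 1,373,241.20
CAD 1,373,241.20 × 931.36 (sell CAD at bid) = KRW 1,278,981,924
KRW 1,278,981,924 × 0.00085419 (sell KRW at bid) = USD 1,092,493.57

Net result: USD -4,506.43 (no profitable arbitrage after spreads)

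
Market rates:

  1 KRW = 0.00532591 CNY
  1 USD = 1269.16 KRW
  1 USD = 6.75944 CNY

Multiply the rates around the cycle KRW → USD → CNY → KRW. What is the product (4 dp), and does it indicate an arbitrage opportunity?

1.0000 (no arbitrage)

Around KRW → USD → CNY → KRW: 1 ÷ 1269.16 × 6.75944 ÷ 0.00532591 = 1.000001
Product ≈ 1 (deviation 0.000%, within rounding noise).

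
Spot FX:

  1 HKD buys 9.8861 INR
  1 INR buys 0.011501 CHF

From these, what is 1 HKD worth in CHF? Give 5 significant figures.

HKD/CHF = 0.11370

1 HKD × 9.8861 = 9.8861 INR
9.8861 INR × 0.011501 = 0.1137 CHF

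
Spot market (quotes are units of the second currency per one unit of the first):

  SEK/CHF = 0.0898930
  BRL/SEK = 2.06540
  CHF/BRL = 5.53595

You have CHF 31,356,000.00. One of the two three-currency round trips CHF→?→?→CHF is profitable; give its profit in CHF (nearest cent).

Profitable loop is CHF → BRL → SEK → CHF:
CHF 31,356,000.00 × 5.53595 = BRL 173,585,248.20
BRL 173,585,248.20 × 2.06540 = SEK 358,522,971.63
SEK 358,522,971.63 × 0.0898930 = CHF 32,228,705.49
Profit = CHF 32,228,705.49 − CHF 31,356,000.00

Profit: CHF 872,705.49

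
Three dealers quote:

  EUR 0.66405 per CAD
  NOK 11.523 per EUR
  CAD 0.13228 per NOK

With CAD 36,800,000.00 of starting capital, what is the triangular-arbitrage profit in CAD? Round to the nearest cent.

Profitable loop is CAD → EUR → NOK → CAD:
CAD 36,800,000.00 × 0.66405 = EUR 24,437,040.00
EUR 24,437,040.00 × 11.523 = NOK 281,588,011.92
NOK 281,588,011.92 × 0.13228 = CAD 37,248,462.22
Profit = CAD 37,248,462.22 − CAD 36,800,000.00

Profit: CAD 448,462.22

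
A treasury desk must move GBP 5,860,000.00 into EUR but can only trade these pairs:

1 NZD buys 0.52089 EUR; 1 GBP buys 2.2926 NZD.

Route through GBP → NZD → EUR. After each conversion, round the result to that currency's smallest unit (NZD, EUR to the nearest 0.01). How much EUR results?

EUR 6,997,967.55

GBP 5,860,000.00 × 2.2926 = NZD 13,434,636.00
NZD 13,434,636.00 × 0.52089 = EUR 6,997,967.55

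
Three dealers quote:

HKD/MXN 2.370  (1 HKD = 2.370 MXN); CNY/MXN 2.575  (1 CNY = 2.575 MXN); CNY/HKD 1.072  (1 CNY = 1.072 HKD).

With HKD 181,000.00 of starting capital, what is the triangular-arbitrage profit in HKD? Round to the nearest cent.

Profitable loop is HKD → CNY → MXN → HKD:
HKD 181,000.00 ÷ 1.072 = CNY 168,843.28
CNY 168,843.28 × 2.575 = MXN 434,771.46
MXN 434,771.46 ÷ 2.370 = HKD 183,447.87
Profit = HKD 183,447.87 − HKD 181,000.00

Profit: HKD 2,447.87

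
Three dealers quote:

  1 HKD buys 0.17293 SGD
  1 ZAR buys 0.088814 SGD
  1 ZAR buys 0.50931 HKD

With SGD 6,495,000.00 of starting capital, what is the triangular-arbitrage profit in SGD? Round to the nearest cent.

Profit: SGD 54,498.41

Profitable loop is SGD → HKD → ZAR → SGD:
SGD 6,495,000.00 ÷ 0.17293 = HKD 37,558,549.70
HKD 37,558,549.70 ÷ 0.50931 = ZAR 73,743,986.38
ZAR 73,743,986.38 × 0.088814 = SGD 6,549,498.41
Profit = SGD 6,549,498.41 − SGD 6,495,000.00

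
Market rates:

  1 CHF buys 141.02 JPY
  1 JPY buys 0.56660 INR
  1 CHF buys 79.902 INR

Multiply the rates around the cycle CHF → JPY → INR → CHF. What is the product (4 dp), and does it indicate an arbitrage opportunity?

1.0000 (no arbitrage)

Around CHF → JPY → INR → CHF: 1 × 141.02 × 0.56660 ÷ 79.902 = 0.999999
Product ≈ 1 (deviation 0.000%, within rounding noise).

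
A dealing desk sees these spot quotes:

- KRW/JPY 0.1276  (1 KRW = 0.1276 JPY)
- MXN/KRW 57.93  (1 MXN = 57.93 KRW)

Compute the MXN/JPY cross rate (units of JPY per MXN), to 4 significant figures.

MXN/JPY = 7.392

1 MXN × 57.93 = 57.93 KRW
57.93 KRW × 0.1276 = 7.39187 JPY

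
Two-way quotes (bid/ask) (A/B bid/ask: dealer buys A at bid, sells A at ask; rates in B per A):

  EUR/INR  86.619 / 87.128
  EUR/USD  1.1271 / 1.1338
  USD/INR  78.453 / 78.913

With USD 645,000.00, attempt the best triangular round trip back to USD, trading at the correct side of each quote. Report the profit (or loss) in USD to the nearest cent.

Net profit: USD 9,596.95

Best loop USD → INR → EUR → USD:
USD 645,000.00 × 78.453 (sell USD at bid) = INR 50,602,185.00
INR 50,602,185.00 ÷ 87.128 (buy EUR at ask) = EUR 580,779.83
EUR 580,779.83 × 1.1271 (sell EUR at bid) = USD 654,596.95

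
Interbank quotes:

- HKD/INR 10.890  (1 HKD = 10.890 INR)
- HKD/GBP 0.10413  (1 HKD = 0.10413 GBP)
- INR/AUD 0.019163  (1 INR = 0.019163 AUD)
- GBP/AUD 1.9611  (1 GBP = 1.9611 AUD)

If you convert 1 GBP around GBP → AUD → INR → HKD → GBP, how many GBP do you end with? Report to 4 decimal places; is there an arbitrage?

Around GBP → AUD → INR → HKD → GBP: 1 × 1.9611 ÷ 0.019163 ÷ 10.890 × 0.10413 = 0.978553
Product < 1; profitable direction is GBP → HKD → INR → AUD → GBP.

0.9786 (arbitrage exists)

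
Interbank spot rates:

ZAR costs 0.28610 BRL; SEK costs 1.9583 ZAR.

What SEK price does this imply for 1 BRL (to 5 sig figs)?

1 BRL ÷ 0.28610 = 3.49528 ZAR
3.49528 ZAR ÷ 1.9583 = 1.78485 SEK

BRL/SEK = 1.7849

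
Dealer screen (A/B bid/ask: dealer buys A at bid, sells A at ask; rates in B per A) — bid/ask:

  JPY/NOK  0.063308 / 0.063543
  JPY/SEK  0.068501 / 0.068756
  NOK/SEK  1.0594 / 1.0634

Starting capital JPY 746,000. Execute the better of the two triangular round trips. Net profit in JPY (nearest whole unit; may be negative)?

Net profit: JPY 10,260

Best loop JPY → SEK → NOK → JPY:
JPY 746,000 × 0.068501 (sell JPY at bid) = SEK 51,101.75
SEK 51,101.75 ÷ 1.0634 (buy NOK at ask) = NOK 48,055.06
NOK 48,055.06 ÷ 0.063543 (buy JPY at ask) = JPY 756,260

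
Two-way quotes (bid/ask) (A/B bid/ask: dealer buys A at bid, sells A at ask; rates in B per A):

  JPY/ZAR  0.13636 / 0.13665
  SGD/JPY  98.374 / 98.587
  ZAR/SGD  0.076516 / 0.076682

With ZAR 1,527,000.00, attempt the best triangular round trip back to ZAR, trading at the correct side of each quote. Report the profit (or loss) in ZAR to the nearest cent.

Best loop ZAR → SGD → JPY → ZAR:
ZAR 1,527,000.00 × 0.076516 (sell ZAR at bid) = SGD 116,839.93
SGD 116,839.93 × 98.374 (sell SGD at bid) = JPY 11,494,011
JPY 11,494,011 × 0.13636 (sell JPY at bid) = ZAR 1,567,323.40

Net profit: ZAR 40,323.40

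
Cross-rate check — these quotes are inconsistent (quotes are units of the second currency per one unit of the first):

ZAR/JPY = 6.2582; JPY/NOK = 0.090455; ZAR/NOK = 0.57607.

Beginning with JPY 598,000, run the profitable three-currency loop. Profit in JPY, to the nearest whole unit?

Profit: JPY 10,547

Profitable loop is JPY → ZAR → NOK → JPY:
JPY 598,000 ÷ 6.2582 = ZAR 95,554.63
ZAR 95,554.63 × 0.57607 = NOK 55,046.16
NOK 55,046.16 ÷ 0.090455 = JPY 608,547
Profit = JPY 608,547 − JPY 598,000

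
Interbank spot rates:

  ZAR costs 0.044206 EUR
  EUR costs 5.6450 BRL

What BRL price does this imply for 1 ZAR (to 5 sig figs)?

ZAR/BRL = 0.24954

1 ZAR × 0.044206 = 0.044206 EUR
0.044206 EUR × 5.6450 = 0.249543 BRL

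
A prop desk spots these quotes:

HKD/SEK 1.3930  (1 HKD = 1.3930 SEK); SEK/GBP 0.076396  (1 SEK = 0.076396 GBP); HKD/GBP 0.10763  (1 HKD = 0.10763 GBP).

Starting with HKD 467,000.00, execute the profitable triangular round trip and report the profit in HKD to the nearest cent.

Profitable loop is HKD → GBP → SEK → HKD:
HKD 467,000.00 × 0.10763 = GBP 50,263.21
GBP 50,263.21 ÷ 0.076396 = SEK 657,929.87
SEK 657,929.87 ÷ 1.3930 = HKD 472,311.46
Profit = HKD 472,311.46 − HKD 467,000.00

Profit: HKD 5,311.46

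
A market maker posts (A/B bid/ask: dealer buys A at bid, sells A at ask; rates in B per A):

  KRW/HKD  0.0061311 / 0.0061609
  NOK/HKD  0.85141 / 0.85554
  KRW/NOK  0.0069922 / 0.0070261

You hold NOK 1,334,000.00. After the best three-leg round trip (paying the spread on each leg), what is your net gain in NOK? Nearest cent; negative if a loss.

Best loop NOK → KRW → HKD → NOK:
NOK 1,334,000.00 ÷ 0.0070261 (buy KRW at ask) = KRW 189,863,509
KRW 189,863,509 × 0.0061311 (sell KRW at bid) = HKD 1,164,072.16
HKD 1,164,072.16 ÷ 0.85554 (buy NOK at ask) = NOK 1,360,628.56

Net profit: NOK 26,628.56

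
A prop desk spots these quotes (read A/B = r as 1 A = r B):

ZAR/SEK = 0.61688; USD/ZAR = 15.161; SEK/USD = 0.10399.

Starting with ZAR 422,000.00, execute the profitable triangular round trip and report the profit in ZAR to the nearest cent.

Profitable loop is ZAR → USD → SEK → ZAR:
ZAR 422,000.00 ÷ 15.161 = USD 27,834.58
USD 27,834.58 ÷ 0.10399 = SEK 267,665.89
SEK 267,665.89 ÷ 0.61688 = ZAR 433,902.68
Profit = ZAR 433,902.68 − ZAR 422,000.00

Profit: ZAR 11,902.68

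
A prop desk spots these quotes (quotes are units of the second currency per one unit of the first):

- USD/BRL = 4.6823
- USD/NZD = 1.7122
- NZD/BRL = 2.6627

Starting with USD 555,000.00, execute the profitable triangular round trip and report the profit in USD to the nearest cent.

Profit: USD 15,000.83

Profitable loop is USD → BRL → NZD → USD:
USD 555,000.00 × 4.6823 = BRL 2,598,676.50
BRL 2,598,676.50 ÷ 2.6627 = NZD 975,955.42
NZD 975,955.42 ÷ 1.7122 = USD 570,000.83
Profit = USD 570,000.83 − USD 555,000.00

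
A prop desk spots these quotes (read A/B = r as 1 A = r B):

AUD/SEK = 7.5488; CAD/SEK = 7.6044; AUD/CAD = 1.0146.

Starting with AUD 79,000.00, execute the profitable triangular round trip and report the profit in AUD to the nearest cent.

Profit: AUD 1,743.76

Profitable loop is AUD → CAD → SEK → AUD:
AUD 79,000.00 × 1.0146 = CAD 80,153.40
CAD 80,153.40 × 7.6044 = SEK 609,518.51
SEK 609,518.51 ÷ 7.5488 = AUD 80,743.76
Profit = AUD 80,743.76 − AUD 79,000.00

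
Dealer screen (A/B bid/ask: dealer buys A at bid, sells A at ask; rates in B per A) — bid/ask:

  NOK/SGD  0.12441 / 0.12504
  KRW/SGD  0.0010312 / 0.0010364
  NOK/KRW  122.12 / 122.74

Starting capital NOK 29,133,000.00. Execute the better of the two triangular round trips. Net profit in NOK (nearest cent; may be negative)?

Best loop NOK → KRW → SGD → NOK:
NOK 29,133,000.00 × 122.12 (sell NOK at bid) = KRW 3,557,721,960
KRW 3,557,721,960 × 0.0010312 (sell KRW at bid) = SGD 3,668,722.89
SGD 3,668,722.89 ÷ 0.12504 (buy NOK at ask) = NOK 29,340,394.16

Net profit: NOK 207,394.16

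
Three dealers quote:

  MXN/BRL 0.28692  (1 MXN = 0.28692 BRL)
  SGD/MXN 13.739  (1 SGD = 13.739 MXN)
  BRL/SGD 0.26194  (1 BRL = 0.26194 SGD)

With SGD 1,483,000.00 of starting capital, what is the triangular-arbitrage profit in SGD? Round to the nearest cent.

Profitable loop is SGD → MXN → BRL → SGD:
SGD 1,483,000.00 × 13.739 = MXN 20,374,937.00
MXN 20,374,937.00 × 0.28692 = BRL 5,845,976.92
BRL 5,845,976.92 × 0.26194 = SGD 1,531,295.20
Profit = SGD 1,531,295.20 − SGD 1,483,000.00

Profit: SGD 48,295.20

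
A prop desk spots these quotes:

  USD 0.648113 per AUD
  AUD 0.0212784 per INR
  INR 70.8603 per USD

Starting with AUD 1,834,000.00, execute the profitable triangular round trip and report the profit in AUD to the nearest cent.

Profitable loop is AUD → INR → USD → AUD:
AUD 1,834,000.00 ÷ 0.0212784 = INR 86,190,691.03
INR 86,190,691.03 ÷ 70.8603 = USD 1,216,346.69
USD 1,216,346.69 ÷ 0.648113 = AUD 1,876,750.95
Profit = AUD 1,876,750.95 − AUD 1,834,000.00

Profit: AUD 42,750.95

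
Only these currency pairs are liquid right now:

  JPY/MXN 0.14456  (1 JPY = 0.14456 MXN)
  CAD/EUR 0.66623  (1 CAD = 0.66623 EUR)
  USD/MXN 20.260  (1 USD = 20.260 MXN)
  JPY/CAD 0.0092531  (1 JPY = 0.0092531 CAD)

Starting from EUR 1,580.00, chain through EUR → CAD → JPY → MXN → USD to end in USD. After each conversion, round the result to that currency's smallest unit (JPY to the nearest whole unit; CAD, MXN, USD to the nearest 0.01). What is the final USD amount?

USD 1,828.75

EUR 1,580.00 ÷ 0.66623 = CAD 2,371.55
CAD 2,371.55 ÷ 0.0092531 = JPY 256,298
JPY 256,298 × 0.14456 = MXN 37,050.44
MXN 37,050.44 ÷ 20.260 = USD 1,828.75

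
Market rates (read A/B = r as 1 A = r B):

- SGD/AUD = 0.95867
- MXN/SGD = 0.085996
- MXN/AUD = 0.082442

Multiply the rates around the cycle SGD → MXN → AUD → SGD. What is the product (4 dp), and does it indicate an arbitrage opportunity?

1.0000 (no arbitrage)

Around SGD → MXN → AUD → SGD: 1 ÷ 0.085996 × 0.082442 ÷ 0.95867 = 1.000003
Product ≈ 1 (deviation 0.000%, within rounding noise).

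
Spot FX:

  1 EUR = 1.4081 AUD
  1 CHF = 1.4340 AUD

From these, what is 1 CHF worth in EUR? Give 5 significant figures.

1 CHF × 1.4340 = 1.434 AUD
1.434 AUD ÷ 1.4081 = 1.01839 EUR

CHF/EUR = 1.0184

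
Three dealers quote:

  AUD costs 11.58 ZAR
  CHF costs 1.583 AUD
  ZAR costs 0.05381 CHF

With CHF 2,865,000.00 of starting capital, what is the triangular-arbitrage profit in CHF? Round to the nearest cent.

Profitable loop is CHF → ZAR → AUD → CHF:
CHF 2,865,000.00 ÷ 0.05381 = ZAR 53,242,891.66
ZAR 53,242,891.66 ÷ 11.58 = AUD 4,597,831.75
AUD 4,597,831.75 ÷ 1.583 = CHF 2,904,505.21
Profit = CHF 2,904,505.21 − CHF 2,865,000.00

Profit: CHF 39,505.21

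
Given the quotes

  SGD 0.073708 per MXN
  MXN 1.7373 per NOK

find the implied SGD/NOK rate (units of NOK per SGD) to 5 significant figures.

1 SGD ÷ 0.073708 = 13.567 MXN
13.567 MXN ÷ 1.7373 = 7.80927 NOK

SGD/NOK = 7.8093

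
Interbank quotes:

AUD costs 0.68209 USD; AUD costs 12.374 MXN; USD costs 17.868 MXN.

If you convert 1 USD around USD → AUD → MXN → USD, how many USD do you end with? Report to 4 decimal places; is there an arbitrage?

1.0153 (arbitrage exists)

Around USD → AUD → MXN → USD: 1 ÷ 0.68209 × 12.374 ÷ 17.868 = 1.015296
Product > 1; profitable direction is USD → AUD → MXN → USD.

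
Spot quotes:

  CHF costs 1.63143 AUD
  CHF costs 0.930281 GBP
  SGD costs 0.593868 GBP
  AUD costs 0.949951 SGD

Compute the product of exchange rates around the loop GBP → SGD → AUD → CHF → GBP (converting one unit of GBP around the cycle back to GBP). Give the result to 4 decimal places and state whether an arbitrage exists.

Around GBP → SGD → AUD → CHF → GBP: 1 ÷ 0.593868 ÷ 0.949951 ÷ 1.63143 × 0.930281 = 1.010775
Product > 1; profitable direction is GBP → SGD → AUD → CHF → GBP.

1.0108 (arbitrage exists)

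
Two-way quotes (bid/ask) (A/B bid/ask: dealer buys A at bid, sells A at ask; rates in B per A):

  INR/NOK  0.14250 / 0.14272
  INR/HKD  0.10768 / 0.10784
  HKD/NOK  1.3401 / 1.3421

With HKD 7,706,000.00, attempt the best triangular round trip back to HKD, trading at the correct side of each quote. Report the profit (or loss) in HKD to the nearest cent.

Best loop HKD → NOK → INR → HKD:
HKD 7,706,000.00 × 1.3401 (sell HKD at bid) = NOK 10,326,810.60
NOK 10,326,810.60 ÷ 0.14272 (buy INR at ask) = INR 72,357,137.05
INR 72,357,137.05 × 0.10768 (sell INR at bid) = HKD 7,791,416.52

Net profit: HKD 85,416.52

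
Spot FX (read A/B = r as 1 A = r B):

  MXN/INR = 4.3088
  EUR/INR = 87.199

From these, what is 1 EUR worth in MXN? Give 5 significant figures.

EUR/MXN = 20.237

1 EUR × 87.199 = 87.199 INR
87.199 INR ÷ 4.3088 = 20.2374 MXN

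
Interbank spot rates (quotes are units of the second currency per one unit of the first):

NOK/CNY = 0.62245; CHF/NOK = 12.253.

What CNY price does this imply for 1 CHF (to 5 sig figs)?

1 CHF × 12.253 = 12.253 NOK
12.253 NOK × 0.62245 = 7.62688 CNY

CHF/CNY = 7.6269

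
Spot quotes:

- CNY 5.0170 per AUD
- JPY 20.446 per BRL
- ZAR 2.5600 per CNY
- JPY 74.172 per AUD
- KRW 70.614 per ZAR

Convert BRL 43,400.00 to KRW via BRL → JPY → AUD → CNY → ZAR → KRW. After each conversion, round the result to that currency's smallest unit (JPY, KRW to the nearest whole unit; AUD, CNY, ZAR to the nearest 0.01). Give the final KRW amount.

KRW 10,850,076

BRL 43,400.00 × 20.446 = JPY 887,356
JPY 887,356 ÷ 74.172 = AUD 11,963.49
AUD 11,963.49 × 5.0170 = CNY 60,020.83
CNY 60,020.83 × 2.5600 = ZAR 153,653.32
ZAR 153,653.32 × 70.614 = KRW 10,850,076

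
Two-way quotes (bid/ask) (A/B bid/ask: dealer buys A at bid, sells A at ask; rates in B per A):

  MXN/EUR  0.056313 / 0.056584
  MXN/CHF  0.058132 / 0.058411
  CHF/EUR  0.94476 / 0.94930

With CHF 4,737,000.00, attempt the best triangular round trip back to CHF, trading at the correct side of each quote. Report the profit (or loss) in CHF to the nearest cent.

Best loop CHF → MXN → EUR → CHF:
CHF 4,737,000.00 ÷ 0.058411 (buy MXN at ask) = MXN 81,097,738.44
MXN 81,097,738.44 × 0.056313 (sell MXN at bid) = EUR 4,566,856.94
EUR 4,566,856.94 ÷ 0.94930 (buy CHF at ask) = CHF 4,810,762.61

Net profit: CHF 73,762.61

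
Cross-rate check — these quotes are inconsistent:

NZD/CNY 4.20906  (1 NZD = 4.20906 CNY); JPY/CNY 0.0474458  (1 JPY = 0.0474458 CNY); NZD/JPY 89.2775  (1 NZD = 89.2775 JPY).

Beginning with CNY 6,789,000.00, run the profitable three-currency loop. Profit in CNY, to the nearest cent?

Profit: CNY 43,198.67

Profitable loop is CNY → NZD → JPY → CNY:
CNY 6,789,000.00 ÷ 4.20906 = NZD 1,612,949.21
NZD 1,612,949.21 × 89.2775 = JPY 144,000,073
JPY 144,000,073 × 0.0474458 = CNY 6,832,198.67
Profit = CNY 6,832,198.67 − CNY 6,789,000.00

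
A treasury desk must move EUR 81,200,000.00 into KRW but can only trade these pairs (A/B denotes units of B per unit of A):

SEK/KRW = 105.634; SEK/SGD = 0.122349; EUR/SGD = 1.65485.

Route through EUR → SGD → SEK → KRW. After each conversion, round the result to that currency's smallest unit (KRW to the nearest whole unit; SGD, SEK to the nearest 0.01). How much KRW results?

KRW 116,016,020,579

EUR 81,200,000.00 × 1.65485 = SGD 134,373,820.00
SGD 134,373,820.00 ÷ 0.122349 = SEK 1,098,282,944.69
SEK 1,098,282,944.69 × 105.634 = KRW 116,016,020,579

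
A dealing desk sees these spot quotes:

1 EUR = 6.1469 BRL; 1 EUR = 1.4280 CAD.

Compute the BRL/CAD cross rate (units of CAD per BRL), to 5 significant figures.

1 BRL ÷ 6.1469 = 0.162684 EUR
0.162684 EUR × 1.4280 = 0.232312 CAD

BRL/CAD = 0.23231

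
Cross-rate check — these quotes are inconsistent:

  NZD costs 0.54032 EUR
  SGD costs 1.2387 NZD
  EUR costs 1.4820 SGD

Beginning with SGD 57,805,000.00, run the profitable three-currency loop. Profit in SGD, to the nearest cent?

Profit: SGD 472,380.30

Profitable loop is SGD → EUR → NZD → SGD:
SGD 57,805,000.00 ÷ 1.4820 = EUR 39,004,723.35
EUR 39,004,723.35 ÷ 0.54032 = NZD 72,188,190.97
NZD 72,188,190.97 ÷ 1.2387 = SGD 58,277,380.30
Profit = SGD 58,277,380.30 − SGD 57,805,000.00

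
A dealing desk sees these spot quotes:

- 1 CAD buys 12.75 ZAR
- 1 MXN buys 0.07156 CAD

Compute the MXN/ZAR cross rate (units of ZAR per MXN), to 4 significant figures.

1 MXN × 0.07156 = 0.07156 CAD
0.07156 CAD × 12.75 = 0.91239 ZAR

MXN/ZAR = 0.9124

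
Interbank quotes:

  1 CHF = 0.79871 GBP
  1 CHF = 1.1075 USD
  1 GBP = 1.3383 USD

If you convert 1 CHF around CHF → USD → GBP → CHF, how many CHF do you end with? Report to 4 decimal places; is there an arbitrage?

Around CHF → USD → GBP → CHF: 1 × 1.1075 ÷ 1.3383 ÷ 0.79871 = 1.036099
Product > 1; profitable direction is CHF → USD → GBP → CHF.

1.0361 (arbitrage exists)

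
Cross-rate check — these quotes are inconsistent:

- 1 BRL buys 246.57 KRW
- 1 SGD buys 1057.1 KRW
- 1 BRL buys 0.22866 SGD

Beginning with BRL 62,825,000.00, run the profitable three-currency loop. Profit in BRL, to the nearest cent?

Profit: BRL 1,261,486.22

Profitable loop is BRL → KRW → SGD → BRL:
BRL 62,825,000.00 × 246.57 = KRW 15,490,760,250
KRW 15,490,760,250 ÷ 1057.1 = SGD 14,654,015.94
SGD 14,654,015.94 ÷ 0.22866 = BRL 64,086,486.22
Profit = BRL 64,086,486.22 − BRL 62,825,000.00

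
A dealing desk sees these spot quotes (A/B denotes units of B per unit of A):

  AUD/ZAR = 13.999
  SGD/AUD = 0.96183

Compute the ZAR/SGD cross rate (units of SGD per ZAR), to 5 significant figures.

ZAR/SGD = 0.074269

1 ZAR ÷ 13.999 = 0.0714337 AUD
0.0714337 AUD ÷ 0.96183 = 0.0742685 SGD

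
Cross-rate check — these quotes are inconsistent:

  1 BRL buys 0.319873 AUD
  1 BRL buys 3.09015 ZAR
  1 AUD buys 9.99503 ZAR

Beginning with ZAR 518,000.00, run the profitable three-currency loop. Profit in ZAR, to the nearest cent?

Profitable loop is ZAR → BRL → AUD → ZAR:
ZAR 518,000.00 ÷ 3.09015 = BRL 167,629.40
BRL 167,629.40 × 0.319873 = AUD 53,620.12
AUD 53,620.12 × 9.99503 = ZAR 535,934.71
Profit = ZAR 535,934.71 − ZAR 518,000.00

Profit: ZAR 17,934.71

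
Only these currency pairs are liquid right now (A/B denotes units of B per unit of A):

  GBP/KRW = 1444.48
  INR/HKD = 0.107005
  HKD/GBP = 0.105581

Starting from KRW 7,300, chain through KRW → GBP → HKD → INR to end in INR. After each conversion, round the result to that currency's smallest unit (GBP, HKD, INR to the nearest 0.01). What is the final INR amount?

KRW 7,300 ÷ 1444.48 = GBP 5.05
GBP 5.05 ÷ 0.105581 = HKD 47.83
HKD 47.83 ÷ 0.107005 = INR 446.99

INR 446.99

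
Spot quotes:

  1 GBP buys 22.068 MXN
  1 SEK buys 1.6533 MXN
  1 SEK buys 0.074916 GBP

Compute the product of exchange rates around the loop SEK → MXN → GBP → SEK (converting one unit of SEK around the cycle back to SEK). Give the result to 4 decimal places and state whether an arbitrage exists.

Around SEK → MXN → GBP → SEK: 1 × 1.6533 ÷ 22.068 ÷ 0.074916 = 1.000032
Product ≈ 1 (deviation 0.003%, within rounding noise).

1.0000 (no arbitrage)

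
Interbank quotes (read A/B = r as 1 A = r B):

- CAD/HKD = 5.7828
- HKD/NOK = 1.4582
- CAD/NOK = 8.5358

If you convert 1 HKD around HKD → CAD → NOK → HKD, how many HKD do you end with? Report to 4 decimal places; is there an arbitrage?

1.0123 (arbitrage exists)

Around HKD → CAD → NOK → HKD: 1 ÷ 5.7828 × 8.5358 ÷ 1.4582 = 1.012253
Product > 1; profitable direction is HKD → CAD → NOK → HKD.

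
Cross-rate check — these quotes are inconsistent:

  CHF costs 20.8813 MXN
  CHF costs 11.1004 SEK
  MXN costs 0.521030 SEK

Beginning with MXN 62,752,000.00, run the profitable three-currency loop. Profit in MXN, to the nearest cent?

Profitable loop is MXN → CHF → SEK → MXN:
MXN 62,752,000.00 ÷ 20.8813 = CHF 3,005,176.88
CHF 3,005,176.88 × 11.1004 = SEK 33,358,665.45
SEK 33,358,665.45 ÷ 0.521030 = MXN 64,024,462.02
Profit = MXN 64,024,462.02 − MXN 62,752,000.00

Profit: MXN 1,272,462.02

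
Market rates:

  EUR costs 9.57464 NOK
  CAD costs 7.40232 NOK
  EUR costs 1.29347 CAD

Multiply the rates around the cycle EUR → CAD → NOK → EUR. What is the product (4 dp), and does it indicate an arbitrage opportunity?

1.0000 (no arbitrage)

Around EUR → CAD → NOK → EUR: 1 × 1.29347 × 7.40232 ÷ 9.57464 = 1.000004
Product ≈ 1 (deviation 0.000%, within rounding noise).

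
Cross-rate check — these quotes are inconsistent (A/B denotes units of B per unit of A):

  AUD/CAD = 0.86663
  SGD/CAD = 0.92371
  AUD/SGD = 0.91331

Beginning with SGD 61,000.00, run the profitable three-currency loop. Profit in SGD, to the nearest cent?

Profit: SGD 1,662.79

Profitable loop is SGD → AUD → CAD → SGD:
SGD 61,000.00 ÷ 0.91331 = AUD 66,790.03
AUD 66,790.03 × 0.86663 = CAD 57,882.24
CAD 57,882.24 ÷ 0.92371 = SGD 62,662.79
Profit = SGD 62,662.79 − SGD 61,000.00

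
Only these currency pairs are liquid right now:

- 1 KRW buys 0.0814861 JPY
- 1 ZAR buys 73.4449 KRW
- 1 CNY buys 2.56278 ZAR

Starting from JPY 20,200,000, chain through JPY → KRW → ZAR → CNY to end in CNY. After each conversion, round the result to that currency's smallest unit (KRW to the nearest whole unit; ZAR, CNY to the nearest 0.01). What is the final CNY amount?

JPY 20,200,000 ÷ 0.0814861 = KRW 247,895,040
KRW 247,895,040 ÷ 73.4449 = ZAR 3,375,251.92
ZAR 3,375,251.92 ÷ 2.56278 = CNY 1,317,027.57

CNY 1,317,027.57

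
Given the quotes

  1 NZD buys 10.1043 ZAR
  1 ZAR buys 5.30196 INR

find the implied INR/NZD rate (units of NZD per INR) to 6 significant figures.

INR/NZD = 0.0186663

1 INR ÷ 5.30196 = 0.188609 ZAR
0.188609 ZAR ÷ 10.1043 = 0.0186663 NZD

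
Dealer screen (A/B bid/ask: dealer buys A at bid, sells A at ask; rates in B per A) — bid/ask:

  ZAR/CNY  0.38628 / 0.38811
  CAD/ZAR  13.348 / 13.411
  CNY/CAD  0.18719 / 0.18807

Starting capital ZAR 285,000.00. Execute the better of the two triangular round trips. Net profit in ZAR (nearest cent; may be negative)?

Best loop ZAR → CAD → CNY → ZAR:
ZAR 285,000.00 ÷ 13.411 (buy CAD at ask) = CAD 21,251.21
CAD 21,251.21 ÷ 0.18807 (buy CNY at ask) = CNY 112,996.29
CNY 112,996.29 ÷ 0.38811 (buy ZAR at ask) = ZAR 291,145.00

Net profit: ZAR 6,145.00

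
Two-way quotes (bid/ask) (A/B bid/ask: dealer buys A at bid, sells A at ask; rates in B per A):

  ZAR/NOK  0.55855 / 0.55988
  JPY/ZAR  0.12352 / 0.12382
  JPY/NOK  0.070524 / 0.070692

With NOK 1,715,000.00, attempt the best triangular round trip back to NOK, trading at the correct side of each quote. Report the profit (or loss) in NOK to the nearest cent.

Best loop NOK → ZAR → JPY → NOK:
NOK 1,715,000.00 ÷ 0.55988 (buy ZAR at ask) = ZAR 3,063,156.39
ZAR 3,063,156.39 ÷ 0.12382 (buy JPY at ask) = JPY 24,738,785
JPY 24,738,785 × 0.070524 (sell JPY at bid) = NOK 1,744,678.09

Net profit: NOK 29,678.09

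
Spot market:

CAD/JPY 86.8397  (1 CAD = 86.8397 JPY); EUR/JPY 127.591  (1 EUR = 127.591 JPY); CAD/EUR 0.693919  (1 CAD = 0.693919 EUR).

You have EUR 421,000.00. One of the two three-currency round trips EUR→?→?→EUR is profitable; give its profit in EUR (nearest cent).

Profitable loop is EUR → JPY → CAD → EUR:
EUR 421,000.00 × 127.591 = JPY 53,715,811
JPY 53,715,811 ÷ 86.8397 = CAD 618,562.83
CAD 618,562.83 × 0.693919 = EUR 429,232.50
Profit = EUR 429,232.50 − EUR 421,000.00

Profit: EUR 8,232.50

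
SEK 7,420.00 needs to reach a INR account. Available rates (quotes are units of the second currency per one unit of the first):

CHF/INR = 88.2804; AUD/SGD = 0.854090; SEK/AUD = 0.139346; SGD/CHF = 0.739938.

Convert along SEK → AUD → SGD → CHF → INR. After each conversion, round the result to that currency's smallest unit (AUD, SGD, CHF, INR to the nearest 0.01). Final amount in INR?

INR 57,685.06

SEK 7,420.00 × 0.139346 = AUD 1,033.95
AUD 1,033.95 × 0.854090 = SGD 883.09
SGD 883.09 × 0.739938 = CHF 653.43
CHF 653.43 × 88.2804 = INR 57,685.06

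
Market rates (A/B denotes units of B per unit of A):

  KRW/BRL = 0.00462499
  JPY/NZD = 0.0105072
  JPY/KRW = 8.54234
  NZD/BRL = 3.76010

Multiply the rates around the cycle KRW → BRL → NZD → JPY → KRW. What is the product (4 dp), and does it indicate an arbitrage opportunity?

1.0000 (no arbitrage)

Around KRW → BRL → NZD → JPY → KRW: 1 × 0.00462499 ÷ 3.76010 ÷ 0.0105072 × 8.54234 = 1.000003
Product ≈ 1 (deviation 0.000%, within rounding noise).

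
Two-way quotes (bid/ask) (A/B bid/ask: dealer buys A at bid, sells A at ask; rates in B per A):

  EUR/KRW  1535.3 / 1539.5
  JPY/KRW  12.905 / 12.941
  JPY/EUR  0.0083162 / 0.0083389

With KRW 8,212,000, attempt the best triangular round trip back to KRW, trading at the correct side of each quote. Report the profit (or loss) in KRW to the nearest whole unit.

Net profit: KRW 43,027

Best loop KRW → EUR → JPY → KRW:
KRW 8,212,000 ÷ 1539.5 (buy EUR at ask) = EUR 5,334.20
EUR 5,334.20 ÷ 0.0083389 (buy JPY at ask) = JPY 639,677
JPY 639,677 × 12.905 (sell JPY at bid) = KRW 8,255,027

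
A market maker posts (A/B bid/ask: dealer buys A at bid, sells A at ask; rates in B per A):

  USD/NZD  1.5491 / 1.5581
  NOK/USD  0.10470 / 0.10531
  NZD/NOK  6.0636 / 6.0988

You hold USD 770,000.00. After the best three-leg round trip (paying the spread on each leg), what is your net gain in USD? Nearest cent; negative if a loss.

Best loop USD → NOK → NZD → USD:
USD 770,000.00 ÷ 0.10531 (buy NOK at ask) = NOK 7,311,746.27
NOK 7,311,746.27 ÷ 6.0988 (buy NZD at ask) = NZD 1,198,882.78
NZD 1,198,882.78 ÷ 1.5581 (buy USD at ask) = USD 769,451.75

Net result: USD -548.25 (no profitable arbitrage after spreads)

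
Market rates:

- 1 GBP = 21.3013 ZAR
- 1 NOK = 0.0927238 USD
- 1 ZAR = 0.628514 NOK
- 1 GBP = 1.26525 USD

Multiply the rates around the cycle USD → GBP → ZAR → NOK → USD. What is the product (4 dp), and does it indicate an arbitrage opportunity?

Around USD → GBP → ZAR → NOK → USD: 1 ÷ 1.26525 × 21.3013 × 0.628514 × 0.0927238 = 0.981151
Product < 1; profitable direction is USD → NOK → ZAR → GBP → USD.

0.9812 (arbitrage exists)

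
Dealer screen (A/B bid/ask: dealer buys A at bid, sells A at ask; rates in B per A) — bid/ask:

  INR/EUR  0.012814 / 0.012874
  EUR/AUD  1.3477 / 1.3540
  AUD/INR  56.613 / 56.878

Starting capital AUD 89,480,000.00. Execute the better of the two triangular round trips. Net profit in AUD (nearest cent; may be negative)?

Best loop AUD → EUR → INR → AUD:
AUD 89,480,000.00 ÷ 1.3540 (buy EUR at ask) = EUR 66,085,672.08
EUR 66,085,672.08 ÷ 0.012874 (buy INR at ask) = INR 5,133,266,434.89
INR 5,133,266,434.89 ÷ 56.878 (buy AUD at ask) = AUD 90,250,473.56

Net profit: AUD 770,473.56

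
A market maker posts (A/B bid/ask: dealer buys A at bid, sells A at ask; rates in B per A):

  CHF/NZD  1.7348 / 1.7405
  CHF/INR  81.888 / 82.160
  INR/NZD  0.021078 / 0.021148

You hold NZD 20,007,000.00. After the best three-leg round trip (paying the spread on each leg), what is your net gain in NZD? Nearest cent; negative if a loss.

Net result: NZD -31,316.27 (no profitable arbitrage after spreads)

Best loop NZD → INR → CHF → NZD:
NZD 20,007,000.00 ÷ 0.021148 (buy INR at ask) = INR 946,046,907.51
INR 946,046,907.51 ÷ 82.160 (buy CHF at ask) = CHF 11,514,689.72
CHF 11,514,689.72 × 1.7348 (sell CHF at bid) = NZD 19,975,683.73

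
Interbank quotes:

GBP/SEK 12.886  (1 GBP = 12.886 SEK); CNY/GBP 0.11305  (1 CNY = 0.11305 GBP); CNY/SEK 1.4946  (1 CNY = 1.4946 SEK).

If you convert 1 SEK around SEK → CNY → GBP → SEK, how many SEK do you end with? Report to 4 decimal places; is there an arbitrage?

0.9747 (arbitrage exists)

Around SEK → CNY → GBP → SEK: 1 ÷ 1.4946 × 0.11305 × 12.886 = 0.974684
Product < 1; profitable direction is SEK → GBP → CNY → SEK.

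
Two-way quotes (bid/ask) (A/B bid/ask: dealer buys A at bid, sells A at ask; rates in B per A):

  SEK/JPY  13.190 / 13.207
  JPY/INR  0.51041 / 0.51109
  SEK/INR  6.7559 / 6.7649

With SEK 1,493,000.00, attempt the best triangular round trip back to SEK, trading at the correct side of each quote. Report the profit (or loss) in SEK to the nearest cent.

Net profit: SEK 1,312.60

Best loop SEK → INR → JPY → SEK:
SEK 1,493,000.00 × 6.7559 (sell SEK at bid) = INR 10,086,558.70
INR 10,086,558.70 ÷ 0.51109 (buy JPY at ask) = JPY 19,735,387
JPY 19,735,387 ÷ 13.207 (buy SEK at ask) = SEK 1,494,312.60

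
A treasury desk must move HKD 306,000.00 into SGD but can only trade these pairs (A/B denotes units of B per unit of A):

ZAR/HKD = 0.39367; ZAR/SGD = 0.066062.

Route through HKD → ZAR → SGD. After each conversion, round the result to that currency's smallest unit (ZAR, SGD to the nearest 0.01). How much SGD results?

HKD 306,000.00 ÷ 0.39367 = ZAR 777,300.78
ZAR 777,300.78 × 0.066062 = SGD 51,350.04

SGD 51,350.04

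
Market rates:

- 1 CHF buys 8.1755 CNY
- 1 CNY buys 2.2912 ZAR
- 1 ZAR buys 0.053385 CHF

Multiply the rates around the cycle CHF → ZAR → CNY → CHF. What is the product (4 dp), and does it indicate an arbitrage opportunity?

Around CHF → ZAR → CNY → CHF: 1 ÷ 0.053385 ÷ 2.2912 ÷ 8.1755 = 1.000008
Product ≈ 1 (deviation 0.001%, within rounding noise).

1.0000 (no arbitrage)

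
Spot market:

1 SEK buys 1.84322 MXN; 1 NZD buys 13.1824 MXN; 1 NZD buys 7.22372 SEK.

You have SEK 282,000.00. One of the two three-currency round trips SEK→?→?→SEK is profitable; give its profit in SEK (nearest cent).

Profitable loop is SEK → MXN → NZD → SEK:
SEK 282,000.00 × 1.84322 = MXN 519,788.04
MXN 519,788.04 ÷ 13.1824 = NZD 39,430.46
NZD 39,430.46 × 7.22372 = SEK 284,834.57
Profit = SEK 284,834.57 − SEK 282,000.00

Profit: SEK 2,834.57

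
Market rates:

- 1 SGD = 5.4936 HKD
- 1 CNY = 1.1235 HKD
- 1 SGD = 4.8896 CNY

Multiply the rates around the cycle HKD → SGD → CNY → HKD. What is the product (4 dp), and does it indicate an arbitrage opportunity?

Around HKD → SGD → CNY → HKD: 1 ÷ 5.4936 × 4.8896 × 1.1235 = 0.999976
Product ≈ 1 (deviation 0.002%, within rounding noise).

1.0000 (no arbitrage)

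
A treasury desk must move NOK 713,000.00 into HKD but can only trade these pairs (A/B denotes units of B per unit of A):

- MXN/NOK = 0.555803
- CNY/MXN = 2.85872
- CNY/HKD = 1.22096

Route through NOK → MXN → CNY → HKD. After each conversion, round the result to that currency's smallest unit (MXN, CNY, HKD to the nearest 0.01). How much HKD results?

NOK 713,000.00 ÷ 0.555803 = MXN 1,282,828.63
MXN 1,282,828.63 ÷ 2.85872 = CNY 448,742.31
CNY 448,742.31 × 1.22096 = HKD 547,896.41

HKD 547,896.41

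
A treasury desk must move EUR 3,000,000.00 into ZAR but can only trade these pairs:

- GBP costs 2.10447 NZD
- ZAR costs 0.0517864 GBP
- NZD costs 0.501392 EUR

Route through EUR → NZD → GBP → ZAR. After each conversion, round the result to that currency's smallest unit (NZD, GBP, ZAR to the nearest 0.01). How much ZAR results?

ZAR 54,901,649.66

EUR 3,000,000.00 ÷ 0.501392 = NZD 5,983,342.37
NZD 5,983,342.37 ÷ 2.10447 = GBP 2,843,158.79
GBP 2,843,158.79 ÷ 0.0517864 = ZAR 54,901,649.66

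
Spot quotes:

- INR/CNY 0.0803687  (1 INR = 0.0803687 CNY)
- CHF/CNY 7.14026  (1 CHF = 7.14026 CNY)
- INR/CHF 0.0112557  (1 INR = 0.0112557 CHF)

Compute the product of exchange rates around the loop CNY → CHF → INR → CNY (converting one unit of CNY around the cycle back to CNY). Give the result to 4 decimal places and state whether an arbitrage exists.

1.0000 (no arbitrage)

Around CNY → CHF → INR → CNY: 1 ÷ 7.14026 ÷ 0.0112557 × 0.0803687 = 1.000001
Product ≈ 1 (deviation 0.000%, within rounding noise).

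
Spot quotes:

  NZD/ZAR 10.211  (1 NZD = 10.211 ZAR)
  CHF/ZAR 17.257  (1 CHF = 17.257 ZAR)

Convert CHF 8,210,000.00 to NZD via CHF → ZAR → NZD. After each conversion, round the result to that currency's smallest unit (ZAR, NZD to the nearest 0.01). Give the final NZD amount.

NZD 13,875,229.65

CHF 8,210,000.00 × 17.257 = ZAR 141,679,970.00
ZAR 141,679,970.00 ÷ 10.211 = NZD 13,875,229.65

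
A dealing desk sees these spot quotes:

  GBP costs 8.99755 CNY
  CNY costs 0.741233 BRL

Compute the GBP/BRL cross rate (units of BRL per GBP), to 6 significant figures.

1 GBP × 8.99755 = 8.99755 CNY
8.99755 CNY × 0.741233 = 6.66928 BRL

GBP/BRL = 6.66928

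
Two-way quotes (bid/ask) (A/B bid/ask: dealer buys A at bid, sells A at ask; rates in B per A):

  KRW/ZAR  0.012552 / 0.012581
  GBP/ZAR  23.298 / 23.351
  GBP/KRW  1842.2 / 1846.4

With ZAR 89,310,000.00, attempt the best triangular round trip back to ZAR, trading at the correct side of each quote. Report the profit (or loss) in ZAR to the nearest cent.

Best loop ZAR → KRW → GBP → ZAR:
ZAR 89,310,000.00 ÷ 0.012581 (buy KRW at ask) = KRW 7,098,799,777
KRW 7,098,799,777 ÷ 1846.4 (buy GBP at ask) = GBP 3,844,670.59
GBP 3,844,670.59 × 23.298 (sell GBP at bid) = ZAR 89,573,135.41

Net profit: ZAR 263,135.41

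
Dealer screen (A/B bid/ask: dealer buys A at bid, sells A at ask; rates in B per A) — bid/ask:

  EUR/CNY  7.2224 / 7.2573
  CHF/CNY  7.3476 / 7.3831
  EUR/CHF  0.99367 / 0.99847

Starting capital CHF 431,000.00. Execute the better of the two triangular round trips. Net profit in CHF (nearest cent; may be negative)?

Best loop CHF → CNY → EUR → CHF:
CHF 431,000.00 × 7.3476 (sell CHF at bid) = CNY 3,166,815.60
CNY 3,166,815.60 ÷ 7.2573 (buy EUR at ask) = EUR 436,362.78
EUR 436,362.78 × 0.99367 (sell EUR at bid) = CHF 433,600.60

Net profit: CHF 2,600.60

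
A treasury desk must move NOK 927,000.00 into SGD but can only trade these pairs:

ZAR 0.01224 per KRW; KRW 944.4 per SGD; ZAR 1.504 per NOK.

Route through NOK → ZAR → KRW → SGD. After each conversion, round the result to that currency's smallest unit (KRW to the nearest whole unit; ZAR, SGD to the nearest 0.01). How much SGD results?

NOK 927,000.00 × 1.504 = ZAR 1,394,208.00
ZAR 1,394,208.00 ÷ 0.01224 = KRW 113,905,882
KRW 113,905,882 ÷ 944.4 = SGD 120,611.90

SGD 120,611.90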